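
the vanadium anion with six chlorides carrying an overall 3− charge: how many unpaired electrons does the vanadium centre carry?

Each chloride is −1; balancing the −3 overall charge requires V(III).
Vanadium is a group-5 element; V(III) is therefore d².
In an octahedral field the d² configuration is t₂g²e_g⁰ (only one arrangement possible), giving 2 unpaired electrons.

2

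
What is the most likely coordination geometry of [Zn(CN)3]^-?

trigonal planar

Summing ligand charges against the −1 overall charge gives an oxidation state of +2 for zinc.
Zn sits in group 12, so the d-electron count is 12 − 2 = 10.
Coordination number: 3.
Three ligands around a d¹⁰ centre minimise repulsion in a trigonal-planar arrangement.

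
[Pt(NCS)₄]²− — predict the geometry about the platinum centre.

Each isothiocyanate is −1; balancing the −2 overall charge requires Pt(II).
Pt sits in group 10, so the d-electron count is 10 − 2 = 8.
Coordination number: 4.
A 5d d⁸ ion has a large crystal-field splitting; square planar leaves the high-energy d_{x²−y²} orbital empty and maximises CFSE.

square planar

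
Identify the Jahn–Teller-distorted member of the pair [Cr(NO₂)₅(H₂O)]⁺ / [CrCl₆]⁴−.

[Cr(NO₂)₅(H₂O)]⁺: Ligand charges: each nitro (N-bound nitrite) is −1; water is neutral. With an overall charge of +1 the chromium centre must be in the +6 oxidation state. Group 6 minus oxidation state 6 gives a d⁰ configuration. The d⁰ configuration leaves the e_g set evenly filled (or empty) — no strong Jahn–Teller driving force.
[CrCl₆]⁴−: Summing ligand charges against the −4 overall charge gives an oxidation state of +2 for chromium. Cr sits in group 6, so the d-electron count is 6 − 2 = 4. Chloride is a weak-field ligand for a first-row metal, so the complex is high-spin. The t₂g³e_g¹ (high-spin) configuration has an unevenly filled e_g set; the Jahn–Teller theorem predicts a tetragonal distortion (typically axial elongation) to lift the degeneracy.

[CrCl₆]⁴−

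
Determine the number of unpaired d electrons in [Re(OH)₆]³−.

2 unpaired electrons

Each hydroxide is −1; balancing the −3 overall charge requires Re(III).
Re sits in group 7, so the d-electron count is 7 − 3 = 4.
The spin state decides the count: a 5d ion has a large Δₒ and is invariably low-spin.
An octahedral low-spin d⁴ ion is t₂g⁴e_g⁰, giving 2 unpaired electrons.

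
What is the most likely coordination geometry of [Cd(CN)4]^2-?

Summing ligand charges against the −2 overall charge gives an oxidation state of +2 for cadmium.
Cd sits in group 12, so the d-electron count is 12 − 2 = 10.
Coordination number: 4.
A d¹⁰ ion has no crystal-field stabilisation preference between square planar and tetrahedral, so four ligands adopt the sterically favoured tetrahedral geometry.

tetrahedral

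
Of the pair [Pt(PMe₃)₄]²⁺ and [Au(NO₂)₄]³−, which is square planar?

[Pt(PMe₃)₄]²⁺

For [Pt(PMe₃)₄]²⁺: Summing ligand charges against the +2 overall charge gives an oxidation state of +2 for platinum. Platinum is a group-10 element; Pt(II) is therefore d⁸. A 5d d⁸ ion has a large crystal-field splitting; square planar leaves the high-energy d_{x²−y²} orbital empty and maximises CFSE. → square planar.
For [Au(NO₂)₄]³−: Each nitro (N-bound nitrite) is −1; balancing the −3 overall charge requires Au(I). Gold is a group-11 element; Au(I) is therefore d¹⁰. A d¹⁰ ion has no crystal-field stabilisation preference between square planar and tetrahedral, so four ligands adopt the sterically favoured tetrahedral geometry. → tetrahedral.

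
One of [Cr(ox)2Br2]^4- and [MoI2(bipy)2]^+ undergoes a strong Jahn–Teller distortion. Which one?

[Cr(ox)2Br2]^4-: Ligand charges: each oxalate is −2; each bromide is −1. With an overall charge of −4 the chromium centre must be in the +2 oxidation state. Cr sits in group 6, so the d-electron count is 6 − 2 = 4. Bromide and oxalate are weak-field ligands for a first-row metal, so the complex is high-spin. The t₂g³e_g¹ (high-spin) configuration has an unevenly filled e_g set; the Jahn–Teller theorem predicts a tetragonal distortion (typically axial elongation) to lift the degeneracy.
[MoI2(bipy)2]^+: Ligand charges: each iodide is −1; 2,2′-bipyridine is neutral. With an overall charge of +1 the molybdenum centre must be in the +3 oxidation state. Mo sits in group 6, so the d-electron count is 6 − 3 = 3. The d³ configuration leaves the e_g set evenly filled (or empty) — no strong Jahn–Teller driving force.

[Cr(ox)2Br2]^4-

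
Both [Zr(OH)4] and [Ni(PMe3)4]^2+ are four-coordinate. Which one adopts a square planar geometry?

For [Zr(OH)4]: Ligand charges: each hydroxide is −1. With an overall charge of 0 the zirconium centre must be in the +4 oxidation state. Group 4 minus oxidation state 4 gives a d⁰ configuration. A d⁰ ion has no crystal-field stabilisation preference between square planar and tetrahedral, so four ligands adopt the sterically favoured tetrahedral geometry. → tetrahedral.
For [Ni(PMe3)4]^2+: Trimethylphosphine is neutral; balancing the +2 overall charge requires Ni(II). Ni sits in group 10, so the d-electron count is 10 − 2 = 8. Trimethylphosphine is a strong-field ligand (high in the spectrochemical series). A 3d d⁸ ion with strong-field ligands gains enough CFSE to favour square planar over tetrahedral. → square planar.

[Ni(PMe3)4]^2+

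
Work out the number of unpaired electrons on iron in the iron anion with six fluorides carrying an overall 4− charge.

Each fluoride is −1; balancing the −4 overall charge requires Fe(II).
Iron is a group-8 element; Fe(II) is therefore d⁶.
The spin state decides the count: Fluoride is a weak-field ligand for a first-row metal, so the complex is high-spin.
An octahedral high-spin d⁶ ion is t₂g⁴e_g², giving 4 unpaired electrons.

4 unpaired electrons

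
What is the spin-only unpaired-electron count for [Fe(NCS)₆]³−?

5

Summing ligand charges against the −3 overall charge gives an oxidation state of +3 for iron.
Iron is a group-8 element; Fe(III) is therefore d⁵.
The spin state decides the count: Isothiocyanate is a weak-field ligand for a first-row metal, so the complex is high-spin.
An octahedral high-spin d⁵ ion is t₂g³e_g², giving 5 unpaired electrons.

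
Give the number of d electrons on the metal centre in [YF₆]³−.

Each fluoride is −1; balancing the −3 overall charge requires Y(III).
Y sits in group 3, so the d-electron count is 3 − 3 = 0.

d⁰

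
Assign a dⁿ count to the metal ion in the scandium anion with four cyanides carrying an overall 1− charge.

Ligand charges: each cyanide is −1. With an overall charge of −1 the scandium centre must be in the +3 oxidation state.
Group 3 minus oxidation state 3 gives a d⁰ configuration.

d0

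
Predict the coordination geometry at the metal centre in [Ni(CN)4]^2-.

Each cyanide is −1; balancing the −2 overall charge requires Ni(II).
Group 10 minus oxidation state 2 gives a d⁸ configuration.
Coordination number: 4.
Cyanide is a strong-field ligand (high in the spectrochemical series).
A 3d d⁸ ion with strong-field ligands gains enough CFSE to favour square planar over tetrahedral.

square planar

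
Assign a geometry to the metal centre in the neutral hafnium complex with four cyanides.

Ligand charges: each cyanide is −1. With an overall charge of 0 the hafnium centre must be in the +4 oxidation state.
Hafnium is a group-4 element; Hf(IV) is therefore d⁰.
With 4 monodentate ligands the coordination number is 4.
A d⁰ ion has no crystal-field stabilisation preference between square planar and tetrahedral, so four ligands adopt the sterically favoured tetrahedral geometry.

tetrahedral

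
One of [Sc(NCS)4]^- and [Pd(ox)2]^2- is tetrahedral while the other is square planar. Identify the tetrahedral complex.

For [Sc(NCS)4]^-: Summing ligand charges against the −1 overall charge gives an oxidation state of +3 for scandium. Group 3 minus oxidation state 3 gives a d⁰ configuration. A d⁰ ion has no crystal-field stabilisation preference between square planar and tetrahedral, so four ligands adopt the sterically favoured tetrahedral geometry. → tetrahedral.
For [Pd(ox)2]^2-: Ligand charges: each oxalate is −2. With an overall charge of −2 the palladium centre must be in the +2 oxidation state. Group 10 minus oxidation state 2 gives a d⁸ configuration. A 4d d⁸ ion has a large crystal-field splitting; square planar leaves the high-energy d_{x²−y²} orbital empty and maximises CFSE. → square planar.

[Sc(NCS)4]^-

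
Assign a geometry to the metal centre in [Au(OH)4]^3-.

Summing ligand charges against the −3 overall charge gives an oxidation state of +1 for gold.
Au sits in group 11, so the d-electron count is 11 − 1 = 10.
Coordination number: 4.
A d¹⁰ ion has no crystal-field stabilisation preference between square planar and tetrahedral, so four ligands adopt the sterically favoured tetrahedral geometry.

tetrahedral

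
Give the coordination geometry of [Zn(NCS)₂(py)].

trigonal planar

Ligand charges: each isothiocyanate is −1; pyridine is neutral. With an overall charge of 0 the zinc centre must be in the +2 oxidation state.
Zn sits in group 12, so the d-electron count is 12 − 2 = 10.
Coordination number: 3.
Three ligands around a d¹⁰ centre minimise repulsion in a trigonal-planar arrangement.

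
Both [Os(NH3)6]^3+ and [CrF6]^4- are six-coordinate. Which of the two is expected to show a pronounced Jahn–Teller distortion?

[Os(NH3)6]^3+: Summing ligand charges against the +3 overall charge gives an oxidation state of +3 for osmium. Osmium is a group-8 element; Os(III) is therefore d⁵. A 5d ion has a large Δₒ and is invariably low-spin. The d⁵ configuration leaves the e_g set evenly filled (or empty) — no strong Jahn–Teller driving force.
[CrF6]^4-: Ligand charges: each fluoride is −1. With an overall charge of −4 the chromium centre must be in the +2 oxidation state. Group 6 minus oxidation state 2 gives a d⁴ configuration. Fluoride is a weak-field ligand for a first-row metal, so the complex is high-spin. The t₂g³e_g¹ (high-spin) configuration has an unevenly filled e_g set; the Jahn–Teller theorem predicts a tetragonal distortion (typically axial elongation) to lift the degeneracy.

[CrF6]^4-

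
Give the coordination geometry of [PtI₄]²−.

Ligand charges: each iodide is −1. With an overall charge of −2 the platinum centre must be in the +2 oxidation state.
Group 10 minus oxidation state 2 gives a d⁸ configuration.
Coordination number: 4.
A 5d d⁸ ion has a large crystal-field splitting; square planar leaves the high-energy d_{x²−y²} orbital empty and maximises CFSE.

square planar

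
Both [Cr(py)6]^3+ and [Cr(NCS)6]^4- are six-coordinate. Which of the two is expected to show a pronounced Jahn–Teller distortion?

[Cr(NCS)6]^4-

[Cr(py)6]^3+: Pyridine is neutral; balancing the +3 overall charge requires Cr(III). Chromium is a group-6 element; Cr(III) is therefore d³. The d³ configuration leaves the e_g set evenly filled (or empty) — no strong Jahn–Teller driving force.
[Cr(NCS)6]^4-: Summing ligand charges against the −4 overall charge gives an oxidation state of +2 for chromium. Chromium is a group-6 element; Cr(II) is therefore d⁴. Isothiocyanate is a weak-field ligand for a first-row metal, so the complex is high-spin. The t₂g³e_g¹ (high-spin) configuration has an unevenly filled e_g set; the Jahn–Teller theorem predicts a tetragonal distortion (typically axial elongation) to lift the degeneracy.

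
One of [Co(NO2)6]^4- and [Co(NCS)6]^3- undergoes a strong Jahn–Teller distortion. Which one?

[Co(NO2)6]^4-: Each nitro (N-bound nitrite) is −1; balancing the −4 overall charge requires Co(II). Cobalt is a group-9 element; Co(II) is therefore d⁷. Nitro (N-bound nitrite) is a strong-field ligand (high in the spectrochemical series) for a first-row metal, so the complex is low-spin. The t₂g⁶e_g¹ (low-spin) configuration has an unevenly filled e_g set; the Jahn–Teller theorem predicts a tetragonal distortion (typically axial elongation) to lift the degeneracy.
[Co(NCS)6]^3-: Ligand charges: each isothiocyanate is −1. With an overall charge of −3 the cobalt centre must be in the +3 oxidation state. Group 9 minus oxidation state 3 gives a d⁶ configuration. Co(III) has an exceptionally large octahedral splitting and is low-spin with essentially every ligand except fluoride. The d⁶ configuration leaves the e_g set evenly filled (or empty) — no strong Jahn–Teller driving force.

[Co(NO2)6]^4-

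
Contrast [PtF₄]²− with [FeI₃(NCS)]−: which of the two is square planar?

[PtF₄]²−

For [PtF₄]²−: Each fluoride is −1; balancing the −2 overall charge requires Pt(II). Platinum is a group-10 element; Pt(II) is therefore d⁸. A 5d d⁸ ion has a large crystal-field splitting; square planar leaves the high-energy d_{x²−y²} orbital empty and maximises CFSE. → square planar.
For [FeI₃(NCS)]−: Each iodide is −1; each isothiocyanate is −1; balancing the −1 overall charge requires Fe(III). Iron is a group-8 element; Fe(III) is therefore d⁵. A high-spin d⁵ ion has zero CFSE in either geometry, so four ligands adopt the sterically favoured tetrahedral geometry. → tetrahedral.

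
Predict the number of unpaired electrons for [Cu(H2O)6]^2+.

Ligand charges: water is neutral. With an overall charge of +2 the copper centre must be in the +2 oxidation state.
Copper is a group-11 element; Cu(II) is therefore d⁹.
In an octahedral field the d⁹ configuration is t₂g⁶e_g³ (only one arrangement possible), giving 1 unpaired electron.

1 unpaired electron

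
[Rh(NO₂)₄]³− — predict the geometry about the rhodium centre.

Each nitro (N-bound nitrite) is −1; balancing the −3 overall charge requires Rh(I).
Rhodium is a group-9 element; Rh(I) is therefore d⁸.
Coordination number: 4.
A 4d d⁸ ion has a large crystal-field splitting; square planar leaves the high-energy d_{x²−y²} orbital empty and maximises CFSE.

square planar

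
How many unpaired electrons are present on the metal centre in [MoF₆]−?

1 unpaired electron

Ligand charges: each fluoride is −1. With an overall charge of −1 the molybdenum centre must be in the +5 oxidation state.
Molybdenum is a group-6 element; Mo(V) is therefore d¹.
In an octahedral field the d¹ configuration is t₂g¹e_g⁰ (only one arrangement possible), giving 1 unpaired electron.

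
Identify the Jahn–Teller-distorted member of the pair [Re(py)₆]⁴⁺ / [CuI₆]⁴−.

[CuI₆]⁴−

[Re(py)₆]⁴⁺: Pyridine is neutral; balancing the +4 overall charge requires Re(IV). Re sits in group 7, so the d-electron count is 7 − 4 = 3. The d³ configuration leaves the e_g set evenly filled (or empty) — no strong Jahn–Teller driving force.
[CuI₆]⁴−: Ligand charges: each iodide is −1. With an overall charge of −4 the copper centre must be in the +2 oxidation state. Cu sits in group 11, so the d-electron count is 11 − 2 = 9. The t₂g⁶e_g³ configuration has an unevenly filled e_g set; the Jahn–Teller theorem predicts a tetragonal distortion (typically axial elongation) to lift the degeneracy.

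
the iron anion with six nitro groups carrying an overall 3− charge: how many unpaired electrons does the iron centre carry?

1 unpaired electron

Summing ligand charges against the −3 overall charge gives an oxidation state of +3 for iron.
Group 8 minus oxidation state 3 gives a d⁵ configuration.
The spin state decides the count: Nitro (N-bound nitrite) is a strong-field ligand (high in the spectrochemical series) for a first-row metal, so the complex is low-spin.
An octahedral low-spin d⁵ ion is t₂g⁵e_g⁰, giving 1 unpaired electron.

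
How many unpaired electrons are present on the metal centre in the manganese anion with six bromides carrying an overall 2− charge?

3 unpaired electrons

Each bromide is −1; balancing the −2 overall charge requires Mn(IV).
Manganese is a group-7 element; Mn(IV) is therefore d³.
In an octahedral field the d³ configuration is t₂g³e_g⁰ (only one arrangement possible), giving 3 unpaired electrons.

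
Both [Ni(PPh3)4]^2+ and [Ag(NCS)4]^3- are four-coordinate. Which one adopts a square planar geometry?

[Ni(PPh3)4]^2+

For [Ni(PPh3)4]^2+: Summing ligand charges against the +2 overall charge gives an oxidation state of +2 for nickel. Ni sits in group 10, so the d-electron count is 10 − 2 = 8. Triphenylphosphine is a strong-field ligand (high in the spectrochemical series). A 3d d⁸ ion with strong-field ligands gains enough CFSE to favour square planar over tetrahedral. → square planar.
For [Ag(NCS)4]^3-: Ligand charges: each isothiocyanate is −1. With an overall charge of −3 the silver centre must be in the +1 oxidation state. Group 11 minus oxidation state 1 gives a d¹⁰ configuration. A d¹⁰ ion has no crystal-field stabilisation preference between square planar and tetrahedral, so four ligands adopt the sterically favoured tetrahedral geometry. → tetrahedral.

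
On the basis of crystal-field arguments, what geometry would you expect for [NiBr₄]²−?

tetrahedral

Each bromide is −1; balancing the −2 overall charge requires Ni(II).
Nickel is a group-10 element; Ni(II) is therefore d⁸.
Coordination number: 4.
Bromide is a weak-field ligand.
With weak-field ligands the CFSE gain from square planar is small, so a 3d d⁸ ion takes the sterically preferred tetrahedral geometry.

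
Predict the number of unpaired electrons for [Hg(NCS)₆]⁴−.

Summing ligand charges against the −4 overall charge gives an oxidation state of +2 for mercury.
Mercury is a group-12 element; Hg(II) is therefore d¹⁰.
In an octahedral field the d¹⁰ configuration is t₂g⁶e_g⁴, giving 0 unpaired electrons.

0 unpaired electrons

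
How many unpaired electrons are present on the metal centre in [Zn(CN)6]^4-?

Each cyanide is −1; balancing the −4 overall charge requires Zn(II).
Group 12 minus oxidation state 2 gives a d¹⁰ configuration.
In an octahedral field the d¹⁰ configuration is t₂g⁶e_g⁴, giving 0 unpaired electrons.

0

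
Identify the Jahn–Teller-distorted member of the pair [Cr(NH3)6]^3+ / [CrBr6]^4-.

[CrBr6]^4-

[Cr(NH3)6]^3+: Summing ligand charges against the +3 overall charge gives an oxidation state of +3 for chromium. Cr sits in group 6, so the d-electron count is 6 − 3 = 3. The d³ configuration leaves the e_g set evenly filled (or empty) — no strong Jahn–Teller driving force.
[CrBr6]^4-: Each bromide is −1; balancing the −4 overall charge requires Cr(II). Group 6 minus oxidation state 2 gives a d⁴ configuration. Bromide is a weak-field ligand for a first-row metal, so the complex is high-spin. The t₂g³e_g¹ (high-spin) configuration has an unevenly filled e_g set; the Jahn–Teller theorem predicts a tetragonal distortion (typically axial elongation) to lift the degeneracy.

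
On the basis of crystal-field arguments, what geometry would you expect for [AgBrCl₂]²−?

trigonal planar

Summing ligand charges against the −2 overall charge gives an oxidation state of +1 for silver.
Ag sits in group 11, so the d-electron count is 11 − 1 = 10.
Coordination number: 3.
Three ligands around a d¹⁰ centre minimise repulsion in a trigonal-planar arrangement.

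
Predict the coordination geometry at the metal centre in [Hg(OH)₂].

Each hydroxide is −1; balancing the 0 overall charge requires Hg(II).
Group 12 minus oxidation state 2 gives a d¹⁰ configuration.
With 2 monodentate ligands the coordination number is 2.
A d¹⁰ ion with only two ligands adopts a linear arrangement (sp hybridisation; no CFSE preference).

linear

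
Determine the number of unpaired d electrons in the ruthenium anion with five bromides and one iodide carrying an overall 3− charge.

1

Summing ligand charges against the −3 overall charge gives an oxidation state of +3 for ruthenium.
Ruthenium is a group-8 element; Ru(III) is therefore d⁵.
The spin state decides the count: a 4d ion has a large Δₒ and is invariably low-spin.
An octahedral low-spin d⁵ ion is t₂g⁵e_g⁰, giving 1 unpaired electron.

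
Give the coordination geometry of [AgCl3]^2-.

trigonal planar

Summing ligand charges against the −2 overall charge gives an oxidation state of +1 for silver.
Silver is a group-11 element; Ag(I) is therefore d¹⁰.
With 3 monodentate ligands the coordination number is 3.
Three ligands around a d¹⁰ centre minimise repulsion in a trigonal-planar arrangement.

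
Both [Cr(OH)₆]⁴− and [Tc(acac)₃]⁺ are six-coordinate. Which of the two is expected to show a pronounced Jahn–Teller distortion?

[Cr(OH)₆]⁴−: Each hydroxide is −1; balancing the −4 overall charge requires Cr(II). Cr sits in group 6, so the d-electron count is 6 − 2 = 4. Hydroxide is a weak-field ligand for a first-row metal, so the complex is high-spin. The t₂g³e_g¹ (high-spin) configuration has an unevenly filled e_g set; the Jahn–Teller theorem predicts a tetragonal distortion (typically axial elongation) to lift the degeneracy.
[Tc(acac)₃]⁺: Summing ligand charges against the +1 overall charge gives an oxidation state of +4 for technetium. Group 7 minus oxidation state 4 gives a d³ configuration. The d³ configuration leaves the e_g set evenly filled (or empty) — no strong Jahn–Teller driving force.

[Cr(OH)₆]⁴−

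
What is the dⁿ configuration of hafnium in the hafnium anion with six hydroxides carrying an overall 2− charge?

d0

Each hydroxide is −1; balancing the −2 overall charge requires Hf(IV).
Hafnium is a group-4 element; Hf(IV) is therefore d⁰.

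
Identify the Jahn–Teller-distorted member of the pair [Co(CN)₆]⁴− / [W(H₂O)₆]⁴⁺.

[Co(CN)₆]⁴−: Summing ligand charges against the −4 overall charge gives an oxidation state of +2 for cobalt. Co sits in group 9, so the d-electron count is 9 − 2 = 7. Cyanide is a strong-field ligand (high in the spectrochemical series) for a first-row metal, so the complex is low-spin. The t₂g⁶e_g¹ (low-spin) configuration has an unevenly filled e_g set; the Jahn–Teller theorem predicts a tetragonal distortion (typically axial elongation) to lift the degeneracy.
[W(H₂O)₆]⁴⁺: Water is neutral; balancing the +4 overall charge requires W(IV). Tungsten is a group-6 element; W(IV) is therefore d². The d² configuration leaves the e_g set evenly filled (or empty) — no strong Jahn–Teller driving force.

[Co(CN)₆]⁴−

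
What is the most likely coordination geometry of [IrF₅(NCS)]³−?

Ligand charges: each fluoride is −1; each isothiocyanate is −1. With an overall charge of −3 the iridium centre must be in the +3 oxidation state.
Ir sits in group 9, so the d-electron count is 9 − 3 = 6.
With 6 monodentate ligands the coordination number is 6.
Six donors around a single metal centre give an octahedral coordination sphere.

octahedral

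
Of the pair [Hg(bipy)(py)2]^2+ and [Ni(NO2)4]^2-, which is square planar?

For [Hg(bipy)(py)2]^2+: Summing ligand charges against the +2 overall charge gives an oxidation state of +2 for mercury. Hg sits in group 12, so the d-electron count is 12 − 2 = 10. A d¹⁰ ion has no crystal-field stabilisation preference between square planar and tetrahedral, so four ligands adopt the sterically favoured tetrahedral geometry. → tetrahedral.
For [Ni(NO2)4]^2-: Ligand charges: each nitro (N-bound nitrite) is −1. With an overall charge of −2 the nickel centre must be in the +2 oxidation state. Nickel is a group-10 element; Ni(II) is therefore d⁸. Nitro (N-bound nitrite) is a strong-field ligand (high in the spectrochemical series). A 3d d⁸ ion with strong-field ligands gains enough CFSE to favour square planar over tetrahedral. → square planar.

[Ni(NO2)4]^2-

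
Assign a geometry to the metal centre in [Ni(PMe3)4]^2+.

square planar

Trimethylphosphine is neutral; balancing the +2 overall charge requires Ni(II).
Group 10 minus oxidation state 2 gives a d⁸ configuration.
Coordination number: 4.
Trimethylphosphine is a strong-field ligand (high in the spectrochemical series).
A 3d d⁸ ion with strong-field ligands gains enough CFSE to favour square planar over tetrahedral.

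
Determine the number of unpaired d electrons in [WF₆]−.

Ligand charges: each fluoride is −1. With an overall charge of −1 the tungsten centre must be in the +5 oxidation state.
Tungsten is a group-6 element; W(V) is therefore d¹.
In an octahedral field the d¹ configuration is t₂g¹e_g⁰ (only one arrangement possible), giving 1 unpaired electron.

1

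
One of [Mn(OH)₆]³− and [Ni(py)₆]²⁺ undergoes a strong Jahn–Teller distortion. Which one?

[Mn(OH)₆]³−: Ligand charges: each hydroxide is −1. With an overall charge of −3 the manganese centre must be in the +3 oxidation state. Manganese is a group-7 element; Mn(III) is therefore d⁴. Hydroxide is a weak-field ligand for a first-row metal, so the complex is high-spin. The t₂g³e_g¹ (high-spin) configuration has an unevenly filled e_g set; the Jahn–Teller theorem predicts a tetragonal distortion (typically axial elongation) to lift the degeneracy.
[Ni(py)₆]²⁺: Ligand charges: pyridine is neutral. With an overall charge of +2 the nickel centre must be in the +2 oxidation state. Ni sits in group 10, so the d-electron count is 10 − 2 = 8. The d⁸ configuration leaves the e_g set evenly filled (or empty) — no strong Jahn–Teller driving force.

[Mn(OH)₆]³−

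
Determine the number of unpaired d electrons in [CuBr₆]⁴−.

Each bromide is −1; balancing the −4 overall charge requires Cu(II).
Group 11 minus oxidation state 2 gives a d⁹ configuration.
In an octahedral field the d⁹ configuration is t₂g⁶e_g³ (only one arrangement possible), giving 1 unpaired electron.

1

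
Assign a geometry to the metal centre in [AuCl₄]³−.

tetrahedral

Ligand charges: each chloride is −1. With an overall charge of −3 the gold centre must be in the +1 oxidation state.
Gold is a group-11 element; Au(I) is therefore d¹⁰.
With 4 monodentate ligands the coordination number is 4.
A d¹⁰ ion has no crystal-field stabilisation preference between square planar and tetrahedral, so four ligands adopt the sterically favoured tetrahedral geometry.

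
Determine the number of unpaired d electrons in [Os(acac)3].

1

Each acetylacetonate is −1; balancing the 0 overall charge requires Os(III).
Osmium is a group-8 element; Os(III) is therefore d⁵.
Counting donor atoms: 3×acetylacetonate (bidentate) → 6 donors. Coordination number = 6.
The spin state decides the count: a 5d ion has a large Δₒ and is invariably low-spin.
An octahedral low-spin d⁵ ion is t₂g⁵e_g⁰, giving 1 unpaired electron.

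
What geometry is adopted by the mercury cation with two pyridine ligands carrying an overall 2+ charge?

Summing ligand charges against the +2 overall charge gives an oxidation state of +2 for mercury.
Mercury is a group-12 element; Hg(II) is therefore d¹⁰.
With 2 monodentate ligands the coordination number is 2.
A d¹⁰ ion with only two ligands adopts a linear arrangement (sp hybridisation; no CFSE preference).

linear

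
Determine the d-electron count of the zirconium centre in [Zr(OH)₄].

d⁰

Each hydroxide is −1; balancing the 0 overall charge requires Zr(IV).
Zr sits in group 4, so the d-electron count is 4 − 4 = 0.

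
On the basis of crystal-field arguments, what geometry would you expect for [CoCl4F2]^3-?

Summing ligand charges against the −3 overall charge gives an oxidation state of +3 for cobalt.
Group 9 minus oxidation state 3 gives a d⁶ configuration.
Coordination number: 6.
Six donors around a single metal centre give an octahedral coordination sphere.

octahedral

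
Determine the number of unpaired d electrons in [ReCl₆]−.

2 unpaired electrons

Each chloride is −1; balancing the −1 overall charge requires Re(V).
Re sits in group 7, so the d-electron count is 7 − 5 = 2.
In an octahedral field the d² configuration is t₂g²e_g⁰ (only one arrangement possible), giving 2 unpaired electrons.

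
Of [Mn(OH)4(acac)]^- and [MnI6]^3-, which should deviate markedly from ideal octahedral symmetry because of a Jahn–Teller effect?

[MnI6]^3-

[Mn(OH)4(acac)]^-: Ligand charges: each hydroxide is −1; each acetylacetonate is −1. With an overall charge of −1 the manganese centre must be in the +4 oxidation state. Mn sits in group 7, so the d-electron count is 7 − 4 = 3. The d³ configuration leaves the e_g set evenly filled (or empty) — no strong Jahn–Teller driving force.
[MnI6]^3-: Summing ligand charges against the −3 overall charge gives an oxidation state of +3 for manganese. Mn sits in group 7, so the d-electron count is 7 − 3 = 4. Iodide is a weak-field ligand for a first-row metal, so the complex is high-spin. The t₂g³e_g¹ (high-spin) configuration has an unevenly filled e_g set; the Jahn–Teller theorem predicts a tetragonal distortion (typically axial elongation) to lift the degeneracy.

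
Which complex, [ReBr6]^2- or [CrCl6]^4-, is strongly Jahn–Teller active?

[ReBr6]^2-: Summing ligand charges against the −2 overall charge gives an oxidation state of +4 for rhenium. Re sits in group 7, so the d-electron count is 7 − 4 = 3. The d³ configuration leaves the e_g set evenly filled (or empty) — no strong Jahn–Teller driving force.
[CrCl6]^4-: Ligand charges: each chloride is −1. With an overall charge of −4 the chromium centre must be in the +2 oxidation state. Group 6 minus oxidation state 2 gives a d⁴ configuration. Chloride is a weak-field ligand for a first-row metal, so the complex is high-spin. The t₂g³e_g¹ (high-spin) configuration has an unevenly filled e_g set; the Jahn–Teller theorem predicts a tetragonal distortion (typically axial elongation) to lift the degeneracy.

[CrCl6]^4-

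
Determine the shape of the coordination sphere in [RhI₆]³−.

Summing ligand charges against the −3 overall charge gives an oxidation state of +3 for rhodium.
Rh sits in group 9, so the d-electron count is 9 − 3 = 6.
With 6 monodentate ligands the coordination number is 6.
Six donors around a single metal centre give an octahedral coordination sphere.

octahedral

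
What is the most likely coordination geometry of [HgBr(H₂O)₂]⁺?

trigonal planar

Ligand charges: each bromide is −1; water is neutral. With an overall charge of +1 the mercury centre must be in the +2 oxidation state.
Mercury is a group-12 element; Hg(II) is therefore d¹⁰.
With 3 monodentate ligands the coordination number is 3.
Three ligands around a d¹⁰ centre minimise repulsion in a trigonal-planar arrangement.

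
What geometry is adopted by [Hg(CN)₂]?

linear

Ligand charges: each cyanide is −1. With an overall charge of 0 the mercury centre must be in the +2 oxidation state.
Group 12 minus oxidation state 2 gives a d¹⁰ configuration.
Coordination number: 2.
A d¹⁰ ion with only two ligands adopts a linear arrangement (sp hybridisation; no CFSE preference).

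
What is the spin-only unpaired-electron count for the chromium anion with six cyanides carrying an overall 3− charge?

3

Each cyanide is −1; balancing the −3 overall charge requires Cr(III).
Cr sits in group 6, so the d-electron count is 6 − 3 = 3.
In an octahedral field the d³ configuration is t₂g³e_g⁰ (only one arrangement possible), giving 3 unpaired electrons.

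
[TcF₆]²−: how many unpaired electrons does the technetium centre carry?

3

Ligand charges: each fluoride is −1. With an overall charge of −2 the technetium centre must be in the +4 oxidation state.
Group 7 minus oxidation state 4 gives a d³ configuration.
In an octahedral field the d³ configuration is t₂g³e_g⁰ (only one arrangement possible), giving 3 unpaired electrons.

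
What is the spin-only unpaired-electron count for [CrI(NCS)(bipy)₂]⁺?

Ligand charges: each iodide is −1; each isothiocyanate is −1; 2,2′-bipyridine is neutral. With an overall charge of +1 the chromium centre must be in the +3 oxidation state.
Cr sits in group 6, so the d-electron count is 6 − 3 = 3.
Counting donor atoms: 1×iodide (monodentate) → 1 donor; 1×isothiocyanate (monodentate) → 1 donor; 2×2,2′-bipyridine (bidentate) → 4 donors. Coordination number = 6.
In an octahedral field the d³ configuration is t₂g³e_g⁰ (only one arrangement possible), giving 3 unpaired electrons.

3 unpaired electrons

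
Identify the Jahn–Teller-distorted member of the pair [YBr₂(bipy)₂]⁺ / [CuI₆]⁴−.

[CuI₆]⁴−

[YBr₂(bipy)₂]⁺: Each bromide is −1; 2,2′-bipyridine is neutral; balancing the +1 overall charge requires Y(III). Group 3 minus oxidation state 3 gives a d⁰ configuration. The d⁰ configuration leaves the e_g set evenly filled (or empty) — no strong Jahn–Teller driving force.
[CuI₆]⁴−: Summing ligand charges against the −4 overall charge gives an oxidation state of +2 for copper. Copper is a group-11 element; Cu(II) is therefore d⁹. The t₂g⁶e_g³ configuration has an unevenly filled e_g set; the Jahn–Teller theorem predicts a tetragonal distortion (typically axial elongation) to lift the degeneracy.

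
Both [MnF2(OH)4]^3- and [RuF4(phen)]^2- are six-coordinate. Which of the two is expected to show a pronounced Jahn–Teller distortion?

[MnF2(OH)4]^3-

[MnF2(OH)4]^3-: Summing ligand charges against the −3 overall charge gives an oxidation state of +3 for manganese. Manganese is a group-7 element; Mn(III) is therefore d⁴. Fluoride and hydroxide are weak-field ligands for a first-row metal, so the complex is high-spin. The t₂g³e_g¹ (high-spin) configuration has an unevenly filled e_g set; the Jahn–Teller theorem predicts a tetragonal distortion (typically axial elongation) to lift the degeneracy.
[RuF4(phen)]^2-: Each fluoride is −1; 1,10-phenanthroline is neutral; balancing the −2 overall charge requires Ru(II). Group 8 minus oxidation state 2 gives a d⁶ configuration. A 4d ion has a large Δₒ and is invariably low-spin. The d⁶ configuration leaves the e_g set evenly filled (or empty) — no strong Jahn–Teller driving force.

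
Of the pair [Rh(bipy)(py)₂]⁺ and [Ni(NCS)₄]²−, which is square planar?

For [Rh(bipy)(py)₂]⁺: 2,2′-bipyridine is neutral; pyridine is neutral; balancing the +1 overall charge requires Rh(I). Rh sits in group 9, so the d-electron count is 9 − 1 = 8. A 4d d⁸ ion has a large crystal-field splitting; square planar leaves the high-energy d_{x²−y²} orbital empty and maximises CFSE. → square planar.
For [Ni(NCS)₄]²−: Each isothiocyanate is −1; balancing the −2 overall charge requires Ni(II). Group 10 minus oxidation state 2 gives a d⁸ configuration. Isothiocyanate is a weak-field ligand. With weak-field ligands the CFSE gain from square planar is small, so a 3d d⁸ ion takes the sterically preferred tetrahedral geometry. → tetrahedral.

[Rh(bipy)(py)₂]⁺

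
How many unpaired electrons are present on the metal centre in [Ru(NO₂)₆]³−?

Each nitro (N-bound nitrite) is −1; balancing the −3 overall charge requires Ru(III).
Ru sits in group 8, so the d-electron count is 8 − 3 = 5.
The spin state decides the count: a 4d ion has a large Δₒ and is invariably low-spin.
An octahedral low-spin d⁵ ion is t₂g⁵e_g⁰, giving 1 unpaired electron.

1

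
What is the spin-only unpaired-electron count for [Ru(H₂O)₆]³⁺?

Summing ligand charges against the +3 overall charge gives an oxidation state of +3 for ruthenium.
Ruthenium is a group-8 element; Ru(III) is therefore d⁵.
The spin state decides the count: a 4d ion has a large Δₒ and is invariably low-spin.
An octahedral low-spin d⁵ ion is t₂g⁵e_g⁰, giving 1 unpaired electron.

1 unpaired electron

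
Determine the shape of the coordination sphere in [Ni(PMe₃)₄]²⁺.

Summing ligand charges against the +2 overall charge gives an oxidation state of +2 for nickel.
Ni sits in group 10, so the d-electron count is 10 − 2 = 8.
Coordination number: 4.
Trimethylphosphine is a strong-field ligand (high in the spectrochemical series).
A 3d d⁸ ion with strong-field ligands gains enough CFSE to favour square planar over tetrahedral.

square planar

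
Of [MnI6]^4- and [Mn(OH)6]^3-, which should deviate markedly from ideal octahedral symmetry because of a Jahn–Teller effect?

[Mn(OH)6]^3-

[MnI6]^4-: Each iodide is −1; balancing the −4 overall charge requires Mn(II). Mn sits in group 7, so the d-electron count is 7 − 2 = 5. Iodide is a weak-field ligand for a first-row metal, so the complex is high-spin. The d⁵ configuration leaves the e_g set evenly filled (or empty) — no strong Jahn–Teller driving force.
[Mn(OH)6]^3-: Each hydroxide is −1; balancing the −3 overall charge requires Mn(III). Manganese is a group-7 element; Mn(III) is therefore d⁴. Hydroxide is a weak-field ligand for a first-row metal, so the complex is high-spin. The t₂g³e_g¹ (high-spin) configuration has an unevenly filled e_g set; the Jahn–Teller theorem predicts a tetragonal distortion (typically axial elongation) to lift the degeneracy.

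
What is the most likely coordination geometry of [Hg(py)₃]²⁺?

Summing ligand charges against the +2 overall charge gives an oxidation state of +2 for mercury.
Hg sits in group 12, so the d-electron count is 12 − 2 = 10.
Coordination number: 3.
Three ligands around a d¹⁰ centre minimise repulsion in a trigonal-planar arrangement.

trigonal planar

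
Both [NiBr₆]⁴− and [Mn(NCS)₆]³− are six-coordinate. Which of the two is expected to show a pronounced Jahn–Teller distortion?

[NiBr₆]⁴−: Summing ligand charges against the −4 overall charge gives an oxidation state of +2 for nickel. Group 10 minus oxidation state 2 gives a d⁸ configuration. The d⁸ configuration leaves the e_g set evenly filled (or empty) — no strong Jahn–Teller driving force.
[Mn(NCS)₆]³−: Summing ligand charges against the −3 overall charge gives an oxidation state of +3 for manganese. Group 7 minus oxidation state 3 gives a d⁴ configuration. Isothiocyanate is a weak-field ligand for a first-row metal, so the complex is high-spin. The t₂g³e_g¹ (high-spin) configuration has an unevenly filled e_g set; the Jahn–Teller theorem predicts a tetragonal distortion (typically axial elongation) to lift the degeneracy.

[Mn(NCS)₆]³−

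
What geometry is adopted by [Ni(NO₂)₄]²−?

Each nitro (N-bound nitrite) is −1; balancing the −2 overall charge requires Ni(II).
Nickel is a group-10 element; Ni(II) is therefore d⁸.
With 4 monodentate ligands the coordination number is 4.
Nitro (N-bound nitrite) is a strong-field ligand (high in the spectrochemical series).
A 3d d⁸ ion with strong-field ligands gains enough CFSE to favour square planar over tetrahedral.

square planar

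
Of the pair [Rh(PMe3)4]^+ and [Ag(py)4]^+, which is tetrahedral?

For [Rh(PMe3)4]^+: Ligand charges: trimethylphosphine is neutral. With an overall charge of +1 the rhodium centre must be in the +1 oxidation state. Rh sits in group 9, so the d-electron count is 9 − 1 = 8. A 4d d⁸ ion has a large crystal-field splitting; square planar leaves the high-energy d_{x²−y²} orbital empty and maximises CFSE. → square planar.
For [Ag(py)4]^+: Ligand charges: pyridine is neutral. With an overall charge of +1 the silver centre must be in the +1 oxidation state. Silver is a group-11 element; Ag(I) is therefore d¹⁰. A d¹⁰ ion has no crystal-field stabilisation preference between square planar and tetrahedral, so four ligands adopt the sterically favoured tetrahedral geometry. → tetrahedral.

[Ag(py)4]^+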